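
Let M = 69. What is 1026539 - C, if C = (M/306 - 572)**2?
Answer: 7278772715/10404 ≈ 6.9961e+5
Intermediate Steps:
C = 3401339041/10404 (C = (69/306 - 572)**2 = (69*(1/306) - 572)**2 = (23/102 - 572)**2 = (-58321/102)**2 = 3401339041/10404 ≈ 3.2693e+5)
1026539 - C = 1026539 - 1*3401339041/10404 = 1026539 - 3401339041/10404 = 7278772715/10404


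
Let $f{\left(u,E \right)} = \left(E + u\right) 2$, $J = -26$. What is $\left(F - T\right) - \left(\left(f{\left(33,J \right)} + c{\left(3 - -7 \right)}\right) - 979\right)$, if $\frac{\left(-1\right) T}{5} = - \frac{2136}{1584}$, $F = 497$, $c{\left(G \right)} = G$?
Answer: $\frac{95387}{66} \approx 1445.3$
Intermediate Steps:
$f{\left(u,E \right)} = 2 E + 2 u$
$T = \frac{445}{66}$ ($T = - 5 \left(- \frac{2136}{1584}\right) = - 5 \left(\left(-2136\right) \frac{1}{1584}\right) = \left(-5\right) \left(- \frac{89}{66}\right) = \frac{445}{66} \approx 6.7424$)
$\left(F - T\right) - \left(\left(f{\left(33,J \right)} + c{\left(3 - -7 \right)}\right) - 979\right) = \left(497 - \frac{445}{66}\right) - \left(\left(\left(2 \left(-26\right) + 2 \cdot 33\right) + \left(3 - -7\right)\right) - 979\right) = \left(497 - \frac{445}{66}\right) - \left(\left(\left(-52 + 66\right) + \left(3 + 7\right)\right) - 979\right) = \frac{32357}{66} - \left(\left(14 + 10\right) - 979\right) = \frac{32357}{66} - \left(24 - 979\right) = \frac{32357}{66} - -955 = \frac{32357}{66} + 955 = \frac{95387}{66}$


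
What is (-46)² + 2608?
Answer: 4724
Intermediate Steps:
(-46)² + 2608 = 2116 + 2608 = 4724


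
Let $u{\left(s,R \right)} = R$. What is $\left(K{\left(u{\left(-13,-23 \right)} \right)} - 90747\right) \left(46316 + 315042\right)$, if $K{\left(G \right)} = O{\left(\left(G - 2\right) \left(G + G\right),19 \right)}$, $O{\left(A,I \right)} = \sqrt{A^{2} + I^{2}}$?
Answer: $-32792154426 + 361358 \sqrt{1322861} \approx -3.2377 \cdot 10^{10}$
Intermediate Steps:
$K{\left(G \right)} = \sqrt{361 + 4 G^{2} \left(-2 + G\right)^{2}}$ ($K{\left(G \right)} = \sqrt{\left(\left(G - 2\right) \left(G + G\right)\right)^{2} + 19^{2}} = \sqrt{\left(\left(-2 + G\right) 2 G\right)^{2} + 361} = \sqrt{\left(2 G \left(-2 + G\right)\right)^{2} + 361} = \sqrt{4 G^{2} \left(-2 + G\right)^{2} + 361} = \sqrt{361 + 4 G^{2} \left(-2 + G\right)^{2}}$)
$\left(K{\left(u{\left(-13,-23 \right)} \right)} - 90747\right) \left(46316 + 315042\right) = \left(\sqrt{361 + 4 \left(-23\right)^{2} \left(-2 - 23\right)^{2}} - 90747\right) \left(46316 + 315042\right) = \left(\sqrt{361 + 4 \cdot 529 \left(-25\right)^{2}} - 90747\right) 361358 = \left(\sqrt{361 + 4 \cdot 529 \cdot 625} - 90747\right) 361358 = \left(\sqrt{361 + 1322500} - 90747\right) 361358 = \left(\sqrt{1322861} - 90747\right) 361358 = \left(-90747 + \sqrt{1322861}\right) 361358 = -32792154426 + 361358 \sqrt{1322861}$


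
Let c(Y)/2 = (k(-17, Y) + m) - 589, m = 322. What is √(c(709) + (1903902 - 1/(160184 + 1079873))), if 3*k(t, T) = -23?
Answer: √26341777119441414813/3720171 ≈ 1379.6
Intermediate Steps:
k(t, T) = -23/3 (k(t, T) = (⅓)*(-23) = -23/3)
c(Y) = -1648/3 (c(Y) = 2*((-23/3 + 322) - 589) = 2*(943/3 - 589) = 2*(-824/3) = -1648/3)
√(c(709) + (1903902 - 1/(160184 + 1079873))) = √(-1648/3 + (1903902 - 1/(160184 + 1079873))) = √(-1648/3 + (1903902 - 1/1240057)) = √(-1648/3 + 2360947002413/1240057) = √(7080797393303/3720171) = √26341777119441414813/3720171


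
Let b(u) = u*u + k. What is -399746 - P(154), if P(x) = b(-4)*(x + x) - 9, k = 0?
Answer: -404665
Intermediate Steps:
b(u) = u² (b(u) = u*u + 0 = u² + 0 = u²)
P(x) = -9 + 32*x (P(x) = (-4)²*(x + x) - 9 = 16*(2*x) - 9 = 32*x - 9 = -9 + 32*x)
-399746 - P(154) = -399746 - (-9 + 32*154) = -399746 - (-9 + 4928) = -399746 - 1*4919 = -399746 - 4919 = -404665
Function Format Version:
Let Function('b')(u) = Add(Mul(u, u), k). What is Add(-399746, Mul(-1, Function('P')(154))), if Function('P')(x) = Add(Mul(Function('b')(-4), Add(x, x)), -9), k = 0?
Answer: -404665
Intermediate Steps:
Function('b')(u) = Pow(u, 2) (Function('b')(u) = Add(Mul(u, u), 0) = Add(Pow(u, 2), 0) = Pow(u, 2))
Function('P')(x) = Add(-9, Mul(32, x)) (Function('P')(x) = Add(Mul(Pow(-4, 2), Add(x, x)), -9) = Add(Mul(16, Mul(2, x)), -9) = Add(Mul(32, x), -9) = Add(-9, Mul(32, x)))
Add(-399746, Mul(-1, Function('P')(154))) = Add(-399746, Mul(-1, Add(-9, Mul(32, 154)))) = Add(-399746, Mul(-1, Add(-9, 4928))) = Add(-399746, Mul(-1, 4919)) = Add(-399746, -4919) = -404665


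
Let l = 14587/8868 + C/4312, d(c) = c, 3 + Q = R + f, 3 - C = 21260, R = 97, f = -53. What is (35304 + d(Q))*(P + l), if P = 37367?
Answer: 12624741198272825/9559704 ≈ 1.3206e+9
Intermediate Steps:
C = -21257 (C = 3 - 1*21260 = 3 - 21260 = -21257)
Q = 41 (Q = -3 + (97 - 53) = -3 + 44 = 41)
l = -31401983/9559704 (l = 14587/8868 - 21257/4312 = -31401983/9559704 ≈ -3.2848)
(35304 + d(Q))*(P + l) = (35304 + 41)*(37367 - 31401983/9559704) = 35345*(357186057385/9559704) = 12624741198272825/9559704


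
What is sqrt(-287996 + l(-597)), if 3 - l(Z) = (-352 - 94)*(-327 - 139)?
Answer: I*sqrt(495829) ≈ 704.15*I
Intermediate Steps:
l(Z) = -207833 (l(Z) = 3 - (-352 - 94)*(-327 - 139) = 3 - (-446)*(-466) = 3 - 1*207836 = 3 - 207836 = -207833)
sqrt(-287996 + l(-597)) = sqrt(-287996 - 207833) = sqrt(-495829) = I*sqrt(495829)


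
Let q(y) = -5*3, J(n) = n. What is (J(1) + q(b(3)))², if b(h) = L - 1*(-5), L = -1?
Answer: 196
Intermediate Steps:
b(h) = 4 (b(h) = -1 - 1*(-5) = -1 + 5 = 4)
q(y) = -15
(J(1) + q(b(3)))² = (1 - 15)² = (-14)² = 196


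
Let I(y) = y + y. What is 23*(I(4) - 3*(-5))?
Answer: 529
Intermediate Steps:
I(y) = 2*y
23*(I(4) - 3*(-5)) = 23*(2*4 - 3*(-5)) = 23*(8 + 15) = 23*23 = 529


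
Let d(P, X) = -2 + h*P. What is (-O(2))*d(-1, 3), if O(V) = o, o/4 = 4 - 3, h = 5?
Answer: 28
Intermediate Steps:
d(P, X) = -2 + 5*P
o = 4 (o = 4*(4 - 3) = 4*1 = 4)
O(V) = 4
(-O(2))*d(-1, 3) = (-1*4)*(-2 + 5*(-1)) = -4*(-2 - 5) = -4*(-7) = 28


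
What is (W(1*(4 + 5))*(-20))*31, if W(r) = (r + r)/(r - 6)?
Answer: -3720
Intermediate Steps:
W(r) = 2*r/(-6 + r) (W(r) = (2*r)/(-6 + r) = 2*r/(-6 + r))
(W(1*(4 + 5))*(-20))*31 = ((2*(1*(4 + 5))/(-6 + 1*(4 + 5)))*(-20))*31 = ((2*(1*9)/(-6 + 1*9))*(-20))*31 = ((2*9/(-6 + 9))*(-20))*31 = ((2*9/3)*(-20))*31 = ((2*9*(⅓))*(-20))*31 = (6*(-20))*31 = -120*31 = -3720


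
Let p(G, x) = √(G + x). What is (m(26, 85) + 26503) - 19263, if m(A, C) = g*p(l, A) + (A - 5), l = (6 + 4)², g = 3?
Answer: 7261 + 9*√14 ≈ 7294.7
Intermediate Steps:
l = 100 (l = 10² = 100)
m(A, C) = -5 + A + 3*√(100 + A) (m(A, C) = 3*√(100 + A) + (A - 5) = 3*√(100 + A) + (-5 + A) = -5 + A + 3*√(100 + A))
(m(26, 85) + 26503) - 19263 = ((-5 + 26 + 3*√(100 + 26)) + 26503) - 19263 = ((-5 + 26 + 3*√126) + 26503) - 19263 = ((-5 + 26 + 3*(3*√14)) + 26503) - 19263 = ((-5 + 26 + 9*√14) + 26503) - 19263 = ((21 + 9*√14) + 26503) - 19263 = (26524 + 9*√14) - 19263 = 7261 + 9*√14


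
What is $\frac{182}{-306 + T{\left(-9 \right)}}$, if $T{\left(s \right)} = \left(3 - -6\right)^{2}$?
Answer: $- \frac{182}{225} \approx -0.80889$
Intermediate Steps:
$T{\left(s \right)} = 81$ ($T{\left(s \right)} = \left(3 + 6\right)^{2} = 9^{2} = 81$)
$\frac{182}{-306 + T{\left(-9 \right)}} = \frac{182}{-306 + 81} = \frac{182}{-225} = 182 \left(- \frac{1}{225}\right) = - \frac{182}{225}$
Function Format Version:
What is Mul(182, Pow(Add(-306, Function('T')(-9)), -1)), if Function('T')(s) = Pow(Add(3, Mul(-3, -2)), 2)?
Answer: Rational(-182, 225) ≈ -0.80889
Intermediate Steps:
Function('T')(s) = 81 (Function('T')(s) = Pow(Add(3, 6), 2) = Pow(9, 2) = 81)
Mul(182, Pow(Add(-306, Function('T')(-9)), -1)) = Mul(182, Pow(Add(-306, 81), -1)) = Mul(182, Pow(-225, -1)) = Mul(182, Rational(-1, 225)) = Rational(-182, 225)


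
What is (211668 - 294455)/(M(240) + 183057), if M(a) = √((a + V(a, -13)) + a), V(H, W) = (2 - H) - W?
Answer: -5051579953/11169954998 + 82787*√255/33509864994 ≈ -0.45221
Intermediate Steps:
V(H, W) = 2 - H - W
M(a) = √(15 + a) (M(a) = √((a + (2 - a - 1*(-13))) + a) = √((a + (2 - a + 13)) + a) = √((a + (15 - a)) + a) = √(15 + a))
(211668 - 294455)/(M(240) + 183057) = (211668 - 294455)/(√(15 + 240) + 183057) = -82787/(√255 + 183057) = -82787/(183057 + √255)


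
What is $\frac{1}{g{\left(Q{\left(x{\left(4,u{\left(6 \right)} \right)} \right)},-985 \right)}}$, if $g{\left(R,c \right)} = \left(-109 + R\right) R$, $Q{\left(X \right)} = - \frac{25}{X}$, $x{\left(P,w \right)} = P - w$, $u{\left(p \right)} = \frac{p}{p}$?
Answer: $\frac{9}{8800} \approx 0.0010227$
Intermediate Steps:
$u{\left(p \right)} = 1$
$g{\left(R,c \right)} = R \left(-109 + R\right)$
$\frac{1}{g{\left(Q{\left(x{\left(4,u{\left(6 \right)} \right)} \right)},-985 \right)}} = \frac{1}{- \frac{25}{4 - 1} \left(-109 - \frac{25}{4 - 1}\right)} = \frac{1}{- \frac{25}{3} \left(-109 - \frac{25}{3}\right)} = \frac{1}{\left(-25\right) \frac{1}{3} \left(-109 - \frac{25}{3}\right)} = \frac{1}{\left(- \frac{25}{3}\right) \left(-109 - \frac{25}{3}\right)} = \frac{1}{\left(- \frac{25}{3}\right) \left(- \frac{352}{3}\right)} = \frac{1}{\frac{8800}{9}} = \frac{9}{8800}$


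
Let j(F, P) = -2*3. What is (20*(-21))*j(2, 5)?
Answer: 2520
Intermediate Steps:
j(F, P) = -6
(20*(-21))*j(2, 5) = (20*(-21))*(-6) = -420*(-6) = 2520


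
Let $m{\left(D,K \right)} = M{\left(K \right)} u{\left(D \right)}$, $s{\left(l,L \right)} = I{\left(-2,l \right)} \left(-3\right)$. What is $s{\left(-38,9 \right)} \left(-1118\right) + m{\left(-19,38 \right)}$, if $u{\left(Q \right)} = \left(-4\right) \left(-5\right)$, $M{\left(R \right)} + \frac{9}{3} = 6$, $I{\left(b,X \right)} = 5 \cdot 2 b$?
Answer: $-67020$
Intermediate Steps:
$I{\left(b,X \right)} = 10 b$
$M{\left(R \right)} = 3$ ($M{\left(R \right)} = -3 + 6 = 3$)
$u{\left(Q \right)} = 20$
$s{\left(l,L \right)} = 60$ ($s{\left(l,L \right)} = 10 \left(-2\right) \left(-3\right) = \left(-20\right) \left(-3\right) = 60$)
$m{\left(D,K \right)} = 60$ ($m{\left(D,K \right)} = 3 \cdot 20 = 60$)
$s{\left(-38,9 \right)} \left(-1118\right) + m{\left(-19,38 \right)} = 60 \left(-1118\right) + 60 = -67080 + 60 = -67020$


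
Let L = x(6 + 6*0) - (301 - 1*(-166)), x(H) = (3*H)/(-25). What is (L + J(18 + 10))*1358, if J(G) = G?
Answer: -14928494/25 ≈ -5.9714e+5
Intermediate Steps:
x(H) = -3*H/25 (x(H) = (3*H)*(-1/25) = -3*H/25)
L = -11693/25 (L = -3*(6 + 6*0)/25 - (301 - 1*(-166)) = -3*(6 + 0)/25 - (301 + 166) = -3/25*6 - 1*467 = -18/25 - 467 = -11693/25 ≈ -467.72)
(L + J(18 + 10))*1358 = (-11693/25 + (18 + 10))*1358 = (-11693/25 + 28)*1358 = -10993/25*1358 = -14928494/25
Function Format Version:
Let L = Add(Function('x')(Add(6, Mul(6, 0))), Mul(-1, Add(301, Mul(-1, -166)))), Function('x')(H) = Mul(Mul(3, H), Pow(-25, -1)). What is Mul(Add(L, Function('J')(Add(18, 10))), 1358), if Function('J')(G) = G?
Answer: Rational(-14928494, 25) ≈ -5.9714e+5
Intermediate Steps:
Function('x')(H) = Mul(Rational(-3, 25), H) (Function('x')(H) = Mul(Mul(3, H), Rational(-1, 25)) = Mul(Rational(-3, 25), H))
L = Rational(-11693, 25) (L = Add(Mul(Rational(-3, 25), Add(6, Mul(6, 0))), Mul(-1, Add(301, Mul(-1, -166)))) = Add(Mul(Rational(-3, 25), Add(6, 0)), Mul(-1, Add(301, 166))) = Add(Mul(Rational(-3, 25), 6), Mul(-1, 467)) = Add(Rational(-18, 25), -467) = Rational(-11693, 25) ≈ -467.72)
Mul(Add(L, Function('J')(Add(18, 10))), 1358) = Mul(Add(Rational(-11693, 25), Add(18, 10)), 1358) = Mul(Add(Rational(-11693, 25), 28), 1358) = Mul(Rational(-10993, 25), 1358) = Rational(-14928494, 25)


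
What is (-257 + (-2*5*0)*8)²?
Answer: 66049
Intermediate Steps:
(-257 + (-2*5*0)*8)² = (-257 - 10*0*8)² = (-257 + 0*8)² = (-257 + 0)² = (-257)² = 66049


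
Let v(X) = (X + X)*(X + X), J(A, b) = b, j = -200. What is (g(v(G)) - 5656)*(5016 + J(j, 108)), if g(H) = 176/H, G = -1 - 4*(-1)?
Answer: -86868880/3 ≈ -2.8956e+7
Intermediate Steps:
G = 3 (G = -1 + 4 = 3)
v(X) = 4*X² (v(X) = (2*X)*(2*X) = 4*X²)
(g(v(G)) - 5656)*(5016 + J(j, 108)) = (176/((4*3²)) - 5656)*(5016 + 108) = (176/((4*9)) - 5656)*5124 = (176/36 - 5656)*5124 = (176*(1/36) - 5656)*5124 = (44/9 - 5656)*5124 = -50860/9*5124 = -86868880/3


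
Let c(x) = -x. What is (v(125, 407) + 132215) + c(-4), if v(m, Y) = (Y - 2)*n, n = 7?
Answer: 135054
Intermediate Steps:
v(m, Y) = -14 + 7*Y (v(m, Y) = (Y - 2)*7 = (-2 + Y)*7 = -14 + 7*Y)
(v(125, 407) + 132215) + c(-4) = ((-14 + 7*407) + 132215) - 1*(-4) = ((-14 + 2849) + 132215) + 4 = (2835 + 132215) + 4 = 135050 + 4 = 135054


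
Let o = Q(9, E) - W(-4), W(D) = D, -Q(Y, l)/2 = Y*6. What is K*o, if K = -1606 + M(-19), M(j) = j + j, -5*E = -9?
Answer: 170976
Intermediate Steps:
E = 9/5 (E = -⅕*(-9) = 9/5 ≈ 1.8000)
M(j) = 2*j
Q(Y, l) = -12*Y (Q(Y, l) = -2*Y*6 = -12*Y)
K = -1644 (K = -1606 + 2*(-19) = -1606 - 38 = -1644)
o = -104 (o = -12*9 - 1*(-4) = -108 + 4 = -104)
K*o = -1644*(-104) = 170976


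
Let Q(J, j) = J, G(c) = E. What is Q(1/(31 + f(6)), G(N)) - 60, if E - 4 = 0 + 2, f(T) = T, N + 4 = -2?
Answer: -2219/37 ≈ -59.973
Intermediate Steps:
N = -6 (N = -4 - 2 = -6)
E = 6 (E = 4 + (0 + 2) = 4 + 2 = 6)
G(c) = 6
Q(1/(31 + f(6)), G(N)) - 60 = 1/(31 + 6) - 60 = 1/37 - 60 = -2219/37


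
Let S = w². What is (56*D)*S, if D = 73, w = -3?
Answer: 36792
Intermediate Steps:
S = 9 (S = (-3)² = 9)
(56*D)*S = (56*73)*9 = 4088*9 = 36792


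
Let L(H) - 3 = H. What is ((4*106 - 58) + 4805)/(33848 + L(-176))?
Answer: 5171/33675 ≈ 0.15356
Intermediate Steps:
L(H) = 3 + H
((4*106 - 58) + 4805)/(33848 + L(-176)) = ((4*106 - 58) + 4805)/(33848 + (3 - 176)) = ((424 - 58) + 4805)/(33848 - 173) = (366 + 4805)/33675 = 5171*(1/33675) = 5171/33675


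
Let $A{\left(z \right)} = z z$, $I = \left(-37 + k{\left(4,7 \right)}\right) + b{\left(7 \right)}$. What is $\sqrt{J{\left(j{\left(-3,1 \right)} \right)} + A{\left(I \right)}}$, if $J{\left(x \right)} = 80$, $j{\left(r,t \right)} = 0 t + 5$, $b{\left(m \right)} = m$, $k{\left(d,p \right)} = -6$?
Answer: $4 \sqrt{86} \approx 37.094$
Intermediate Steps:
$j{\left(r,t \right)} = 5$ ($j{\left(r,t \right)} = 0 + 5 = 5$)
$I = -36$ ($I = \left(-37 - 6\right) + 7 = -43 + 7 = -36$)
$A{\left(z \right)} = z^{2}$
$\sqrt{J{\left(j{\left(-3,1 \right)} \right)} + A{\left(I \right)}} = \sqrt{80 + \left(-36\right)^{2}} = \sqrt{80 + 1296} = \sqrt{1376} = 4 \sqrt{86}$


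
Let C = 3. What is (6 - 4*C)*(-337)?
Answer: 2022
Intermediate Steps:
(6 - 4*C)*(-337) = (6 - 4*3)*(-337) = (6 - 12)*(-337) = -6*(-337) = 2022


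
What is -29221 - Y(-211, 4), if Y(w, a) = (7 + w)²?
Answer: -70837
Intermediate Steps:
-29221 - Y(-211, 4) = -29221 - (7 - 211)² = -29221 - 1*(-204)² = -29221 - 1*41616 = -29221 - 41616 = -70837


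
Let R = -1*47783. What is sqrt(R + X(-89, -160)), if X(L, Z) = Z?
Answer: 3*I*sqrt(5327) ≈ 218.96*I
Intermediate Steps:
R = -47783
sqrt(R + X(-89, -160)) = sqrt(-47783 - 160) = sqrt(-47943) = 3*I*sqrt(5327)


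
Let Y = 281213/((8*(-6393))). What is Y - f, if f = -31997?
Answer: 1636173355/51144 ≈ 31992.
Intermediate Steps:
Y = -281213/51144 (Y = 281213/(-51144) = 281213*(-1/51144) = -281213/51144 ≈ -5.4985)
Y - f = -281213/51144 - 1*(-31997) = -281213/51144 + 31997 = 1636173355/51144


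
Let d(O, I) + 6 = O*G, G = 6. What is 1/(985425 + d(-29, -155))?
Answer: 1/985245 ≈ 1.0150e-6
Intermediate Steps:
d(O, I) = -6 + 6*O (d(O, I) = -6 + O*6 = -6 + 6*O)
1/(985425 + d(-29, -155)) = 1/(985425 + (-6 + 6*(-29))) = 1/(985425 + (-6 - 174)) = 1/(985425 - 180) = 1/985245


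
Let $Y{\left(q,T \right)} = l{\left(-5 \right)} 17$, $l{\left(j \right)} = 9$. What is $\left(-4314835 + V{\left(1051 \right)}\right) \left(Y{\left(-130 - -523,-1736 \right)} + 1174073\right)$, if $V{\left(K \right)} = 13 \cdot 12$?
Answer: $-5066408263454$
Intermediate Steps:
$V{\left(K \right)} = 156$
$Y{\left(q,T \right)} = 153$ ($Y{\left(q,T \right)} = 9 \cdot 17 = 153$)
$\left(-4314835 + V{\left(1051 \right)}\right) \left(Y{\left(-130 - -523,-1736 \right)} + 1174073\right) = \left(-4314835 + 156\right) \left(153 + 1174073\right) = \left(-4314679\right) 1174226 = -5066408263454$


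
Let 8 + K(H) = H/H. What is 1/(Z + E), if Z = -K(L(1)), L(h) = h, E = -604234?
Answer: -1/604227 ≈ -1.6550e-6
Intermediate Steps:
K(H) = -7 (K(H) = -8 + H/H = -8 + 1 = -7)
Z = 7 (Z = -1*(-7) = 7)
1/(Z + E) = 1/(7 - 604234) = 1/(-604227) = -1/604227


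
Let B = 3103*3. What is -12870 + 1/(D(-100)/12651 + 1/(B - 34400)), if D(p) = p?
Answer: -32772361611/2521751 ≈ -12996.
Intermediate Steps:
B = 9309
-12870 + 1/(D(-100)/12651 + 1/(B - 34400)) = -12870 + 1/(-100/12651 + 1/(9309 - 34400)) = -12870 + 1/(-100*1/12651 + 1/(-25091)) = -12870 + 1/(-100/12651 - 1/25091) = -12870 + 1/(-2521751/317426241) = -12870 - 317426241/2521751 = -32772361611/2521751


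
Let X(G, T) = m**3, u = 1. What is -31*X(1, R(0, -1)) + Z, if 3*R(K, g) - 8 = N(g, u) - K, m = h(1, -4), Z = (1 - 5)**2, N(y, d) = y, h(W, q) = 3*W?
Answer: -821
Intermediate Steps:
Z = 16 (Z = (-4)**2 = 16)
m = 3 (m = 3*1 = 3)
R(K, g) = 8/3 - K/3 + g/3 (R(K, g) = 8/3 + (g - K)/3 = 8/3 + (-K/3 + g/3) = 8/3 - K/3 + g/3)
X(G, T) = 27 (X(G, T) = 3**3 = 27)
-31*X(1, R(0, -1)) + Z = -31*27 + 16 = -837 + 16 = -821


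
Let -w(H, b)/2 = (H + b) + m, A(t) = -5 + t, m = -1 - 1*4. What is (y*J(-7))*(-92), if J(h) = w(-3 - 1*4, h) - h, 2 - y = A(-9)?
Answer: -66240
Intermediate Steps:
m = -5 (m = -1 - 4 = -5)
y = 16 (y = 2 - (-5 - 9) = 2 - 1*(-14) = 2 + 14 = 16)
w(H, b) = 10 - 2*H - 2*b (w(H, b) = -2*((H + b) - 5) = -2*(-5 + H + b) = 10 - 2*H - 2*b)
J(h) = 24 - 3*h (J(h) = (10 - 2*(-3 - 1*4) - 2*h) - h = (10 - 2*(-3 - 4) - 2*h) - h = (10 - 2*(-7) - 2*h) - h = (10 + 14 - 2*h) - h = (24 - 2*h) - h = 24 - 3*h)
(y*J(-7))*(-92) = (16*(24 - 3*(-7)))*(-92) = (16*(24 + 21))*(-92) = (16*45)*(-92) = 720*(-92) = -66240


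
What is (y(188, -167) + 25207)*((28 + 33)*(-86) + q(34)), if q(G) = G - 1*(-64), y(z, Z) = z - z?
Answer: -129765636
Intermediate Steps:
y(z, Z) = 0
q(G) = 64 + G (q(G) = G + 64 = 64 + G)
(y(188, -167) + 25207)*((28 + 33)*(-86) + q(34)) = (0 + 25207)*((28 + 33)*(-86) + (64 + 34)) = 25207*(61*(-86) + 98) = 25207*(-5246 + 98) = 25207*(-5148) = -129765636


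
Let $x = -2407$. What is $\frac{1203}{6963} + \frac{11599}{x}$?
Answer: $- \frac{25956072}{5586647} \approx -4.6461$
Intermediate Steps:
$\frac{1203}{6963} + \frac{11599}{x} = \frac{1203}{6963} + \frac{11599}{-2407} = 1203 \cdot \frac{1}{6963} + 11599 \left(- \frac{1}{2407}\right) = \frac{401}{2321} - \frac{11599}{2407} = - \frac{25956072}{5586647}$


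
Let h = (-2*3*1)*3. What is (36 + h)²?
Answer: 324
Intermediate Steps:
h = -18 (h = -6*1*3 = -6*3 = -18)
(36 + h)² = (36 - 18)² = 18² = 324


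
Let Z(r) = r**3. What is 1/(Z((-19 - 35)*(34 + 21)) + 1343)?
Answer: -1/26198071657 ≈ -3.8171e-11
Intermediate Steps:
1/(Z((-19 - 35)*(34 + 21)) + 1343) = 1/(((-19 - 35)*(34 + 21))**3 + 1343) = 1/((-54*55)**3 + 1343) = 1/((-2970)**3 + 1343) = 1/(-26198073000 + 1343) = 1/(-26198071657) = -1/26198071657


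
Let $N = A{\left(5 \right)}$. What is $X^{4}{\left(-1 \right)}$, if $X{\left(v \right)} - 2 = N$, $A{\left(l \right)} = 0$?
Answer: $16$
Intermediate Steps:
$N = 0$
$X{\left(v \right)} = 2$ ($X{\left(v \right)} = 2 + 0 = 2$)
$X^{4}{\left(-1 \right)} = 2^{4} = 16$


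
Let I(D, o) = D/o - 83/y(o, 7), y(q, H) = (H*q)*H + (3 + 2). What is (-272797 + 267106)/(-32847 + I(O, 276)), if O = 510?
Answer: 14223706/82090999 ≈ 0.17327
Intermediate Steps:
y(q, H) = 5 + q*H² (y(q, H) = q*H² + 5 = 5 + q*H²)
I(D, o) = -83/(5 + 49*o) + D/o (I(D, o) = D/o - 83/(5 + o*7²) = D/o - 83/(5 + o*49) = D/o - 83/(5 + 49*o) = -83/(5 + 49*o) + D/o)
(-272797 + 267106)/(-32847 + I(O, 276)) = (-272797 + 267106)/(-32847 + (-83*276 + 510*(5 + 49*276))/(276*(5 + 49*276))) = -5691/(-32847 + (-22908 + 510*(5 + 13524))/(276*(5 + 13524))) = -5691/(-32847 + (1/276)*(-22908 + 510*13529)/13529) = -5691/(-32847 + (1/276)*(1/13529)*(-22908 + 6899790)) = -5691/(-32847 + (1/276)*(1/13529)*6876882) = -5691/(-32847 + 13809/7498) = -5691/(-246272997/7498) = -5691*(-7498/246272997) = 14223706/82090999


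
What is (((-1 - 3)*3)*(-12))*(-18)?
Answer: -2592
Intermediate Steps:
(((-1 - 3)*3)*(-12))*(-18) = (-4*3*(-12))*(-18) = -12*(-12)*(-18) = 144*(-18) = -2592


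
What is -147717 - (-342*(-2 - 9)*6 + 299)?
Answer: -170588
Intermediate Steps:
-147717 - (-342*(-2 - 9)*6 + 299) = -147717 - (-(-3762)*6 + 299) = -147717 - (-342*(-66) + 299) = -147717 - (22572 + 299) = -147717 - 1*22871 = -147717 - 22871 = -170588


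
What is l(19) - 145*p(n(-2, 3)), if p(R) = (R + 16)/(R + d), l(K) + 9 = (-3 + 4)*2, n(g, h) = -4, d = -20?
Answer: 131/2 ≈ 65.500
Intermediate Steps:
l(K) = -7 (l(K) = -9 + (-3 + 4)*2 = -9 + 1*2 = -9 + 2 = -7)
p(R) = (16 + R)/(-20 + R) (p(R) = (R + 16)/(R - 20) = (16 + R)/(-20 + R))
l(19) - 145*p(n(-2, 3)) = -7 - 145*(16 - 4)/(-20 - 4) = -7 - 145*12/(-24) = -7 - (-145)*12/24 = -7 - 145*(-½) = -7 + 145/2 = 131/2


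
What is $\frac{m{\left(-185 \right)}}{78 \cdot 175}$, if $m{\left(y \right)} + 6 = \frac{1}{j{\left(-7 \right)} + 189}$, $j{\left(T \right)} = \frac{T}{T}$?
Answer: $- \frac{1139}{2593500} \approx -0.00043917$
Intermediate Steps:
$j{\left(T \right)} = 1$
$m{\left(y \right)} = - \frac{1139}{190}$ ($m{\left(y \right)} = -6 + \frac{1}{1 + 189} = -6 + \frac{1}{190} = - \frac{1139}{190}$)
$\frac{m{\left(-185 \right)}}{78 \cdot 175} = - \frac{1139}{190 \cdot 78 \cdot 175} = - \frac{1139}{190 \cdot 13650} = \left(- \frac{1139}{190}\right) \frac{1}{13650} = - \frac{1139}{2593500}$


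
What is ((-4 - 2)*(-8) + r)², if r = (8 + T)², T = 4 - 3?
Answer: 16641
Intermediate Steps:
T = 1
r = 81 (r = (8 + 1)² = 9² = 81)
((-4 - 2)*(-8) + r)² = ((-4 - 2)*(-8) + 81)² = (-6*(-8) + 81)² = (48 + 81)² = 129² = 16641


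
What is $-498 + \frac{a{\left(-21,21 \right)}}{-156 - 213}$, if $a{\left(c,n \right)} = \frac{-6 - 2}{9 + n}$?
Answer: $- \frac{2756426}{5535} \approx -498.0$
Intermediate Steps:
$a{\left(c,n \right)} = - \frac{8}{9 + n}$
$-498 + \frac{a{\left(-21,21 \right)}}{-156 - 213} = -498 + \frac{\left(-8\right) \frac{1}{9 + 21}}{-156 - 213} = -498 + \frac{\left(-8\right) \frac{1}{30}}{-369} = -498 - \frac{\left(-8\right) \frac{1}{30}}{369} = -498 - - \frac{4}{5535} = -498 + \frac{4}{5535} = - \frac{2756426}{5535}$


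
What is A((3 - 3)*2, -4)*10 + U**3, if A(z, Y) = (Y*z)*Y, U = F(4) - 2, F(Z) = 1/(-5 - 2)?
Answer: -3375/343 ≈ -9.8396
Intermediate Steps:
F(Z) = -1/7 (F(Z) = 1/(-7) = -1/7)
U = -15/7 (U = -1/7 - 2 = -15/7 ≈ -2.1429)
A(z, Y) = z*Y**2
A((3 - 3)*2, -4)*10 + U**3 = (((3 - 3)*2)*(-4)**2)*10 + (-15/7)**3 = ((0*2)*16)*10 - 3375/343 = (0*16)*10 - 3375/343 = 0*10 - 3375/343 = 0 - 3375/343 = -3375/343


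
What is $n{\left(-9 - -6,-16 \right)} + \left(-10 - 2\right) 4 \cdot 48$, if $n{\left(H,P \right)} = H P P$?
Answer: $-3072$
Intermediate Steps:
$n{\left(H,P \right)} = H P^{2}$
$n{\left(-9 - -6,-16 \right)} + \left(-10 - 2\right) 4 \cdot 48 = \left(-9 - -6\right) \left(-16\right)^{2} + \left(-10 - 2\right) 4 \cdot 48 = \left(-9 + 6\right) 256 + \left(-12\right) 4 \cdot 48 = \left(-3\right) 256 - 2304 = -768 - 2304 = -3072$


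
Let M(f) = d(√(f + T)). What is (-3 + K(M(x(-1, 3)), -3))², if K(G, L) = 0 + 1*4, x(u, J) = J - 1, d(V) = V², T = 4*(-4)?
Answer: 1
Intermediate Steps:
T = -16
x(u, J) = -1 + J
M(f) = -16 + f (M(f) = (√(f - 16))² = (√(-16 + f))² = -16 + f)
K(G, L) = 4 (K(G, L) = 0 + 4 = 4)
(-3 + K(M(x(-1, 3)), -3))² = (-3 + 4)² = 1² = 1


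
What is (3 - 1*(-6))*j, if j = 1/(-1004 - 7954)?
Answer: -3/2986 ≈ -0.0010047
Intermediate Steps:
j = -1/8958 (j = 1/(-8958) = -1/8958 ≈ -0.00011163)
(3 - 1*(-6))*j = (3 - 1*(-6))*(-1/8958) = (3 + 6)*(-1/8958) = 9*(-1/8958) = -3/2986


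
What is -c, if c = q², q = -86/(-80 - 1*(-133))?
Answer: -7396/2809 ≈ -2.6330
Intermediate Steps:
q = -86/53 (q = -86/(-80 + 133) = -86/53 ≈ -1.6226)
c = 7396/2809 (c = (-86/53)² = 7396/2809 ≈ 2.6330)
-c = -1*7396/2809 = -7396/2809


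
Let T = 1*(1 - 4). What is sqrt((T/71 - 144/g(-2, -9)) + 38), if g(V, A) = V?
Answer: sqrt(554297)/71 ≈ 10.486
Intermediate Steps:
T = -3 (T = 1*(-3) = -3)
sqrt((T/71 - 144/g(-2, -9)) + 38) = sqrt((-3/71 - 144/(-2)) + 38) = sqrt((-3*1/71 - 144*(-1/2)) + 38) = sqrt((-3/71 + 72) + 38) = sqrt(5109/71 + 38) = sqrt(7807/71) = sqrt(554297)/71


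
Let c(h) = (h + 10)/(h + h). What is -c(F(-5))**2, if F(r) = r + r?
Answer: 0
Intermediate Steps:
F(r) = 2*r
c(h) = (10 + h)/(2*h) (c(h) = (10 + h)/((2*h)) = (10 + h)*(1/(2*h)) = (10 + h)/(2*h))
-c(F(-5))**2 = -((10 + 2*(-5))/(2*((2*(-5)))))**2 = -((1/2)*(10 - 10)/(-10))**2 = -((1/2)*(-1/10)*0)**2 = -1*0**2 = -1*0 = 0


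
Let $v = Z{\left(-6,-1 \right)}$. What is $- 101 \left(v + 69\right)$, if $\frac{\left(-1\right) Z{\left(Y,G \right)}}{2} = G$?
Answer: $-7171$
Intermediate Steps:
$Z{\left(Y,G \right)} = - 2 G$
$v = 2$ ($v = \left(-2\right) \left(-1\right) = 2$)
$- 101 \left(v + 69\right) = - 101 \left(2 + 69\right) = \left(-101\right) 71 = -7171$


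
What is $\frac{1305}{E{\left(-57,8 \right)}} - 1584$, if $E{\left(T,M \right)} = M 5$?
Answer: $- \frac{12411}{8} \approx -1551.4$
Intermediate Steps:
$E{\left(T,M \right)} = 5 M$
$\frac{1305}{E{\left(-57,8 \right)}} - 1584 = \frac{1305}{5 \cdot 8} - 1584 = \frac{1305}{40} - 1584 = 1305 \cdot \frac{1}{40} - 1584 = \frac{261}{8} - 1584 = - \frac{12411}{8}$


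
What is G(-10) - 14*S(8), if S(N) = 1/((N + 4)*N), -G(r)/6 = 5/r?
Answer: 137/48 ≈ 2.8542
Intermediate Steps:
G(r) = -30/r
S(N) = 1/(N*(4 + N)) (S(N) = 1/((4 + N)*N) = 1/(N*(4 + N)))
G(-10) - 14*S(8) = -30/(-10) - 14/(8*(4 + 8)) = -30*(-⅒) - 7/(4*12) = 3 - 7/(4*12) = 3 - 14*1/96 = 3 - 7/48 = 137/48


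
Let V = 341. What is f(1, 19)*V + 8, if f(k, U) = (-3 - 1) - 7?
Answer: -3743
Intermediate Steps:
f(k, U) = -11 (f(k, U) = -4 - 7 = -11)
f(1, 19)*V + 8 = -11*341 + 8 = -3751 + 8 = -3743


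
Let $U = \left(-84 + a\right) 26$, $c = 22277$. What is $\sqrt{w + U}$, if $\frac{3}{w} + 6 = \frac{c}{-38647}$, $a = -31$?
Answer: $\frac{i \sqrt{193173891318809}}{254159} \approx 54.685 i$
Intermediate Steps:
$w = - \frac{115941}{254159}$ ($w = \frac{3}{-6 + \frac{22277}{-38647}} = \frac{3}{-6 + 22277 \left(- \frac{1}{38647}\right)} = \frac{3}{-6 - \frac{22277}{38647}} = \frac{3}{- \frac{254159}{38647}} = 3 \left(- \frac{38647}{254159}\right) = - \frac{115941}{254159} \approx -0.45617$)
$U = -2990$ ($U = \left(-84 - 31\right) 26 = \left(-115\right) 26 = -2990$)
$\sqrt{w + U} = \sqrt{- \frac{115941}{254159} - 2990} = \sqrt{- \frac{760051351}{254159}} = \frac{i \sqrt{193173891318809}}{254159}$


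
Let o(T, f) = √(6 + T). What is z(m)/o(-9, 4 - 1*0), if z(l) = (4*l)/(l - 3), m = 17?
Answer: -34*I*√3/21 ≈ -2.8043*I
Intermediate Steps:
z(l) = 4*l/(-3 + l) (z(l) = (4*l)/(-3 + l) = 4*l/(-3 + l))
z(m)/o(-9, 4 - 1*0) = (4*17/(-3 + 17))/(√(6 - 9)) = (4*17/14)/(√(-3)) = (4*17*(1/14))/((I*√3)) = 34*(-I*√3/3)/7 = -34*I*√3/21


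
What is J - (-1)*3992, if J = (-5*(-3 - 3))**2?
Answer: 4892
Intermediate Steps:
J = 900 (J = (-5*(-6))**2 = 30**2 = 900)
J - (-1)*3992 = 900 - (-1)*3992 = 900 - 1*(-3992) = 900 + 3992 = 4892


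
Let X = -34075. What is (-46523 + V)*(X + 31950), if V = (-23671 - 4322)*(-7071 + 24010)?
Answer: 1007717393750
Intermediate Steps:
V = -474173427 (V = -27993*16939 = -474173427)
(-46523 + V)*(X + 31950) = (-46523 - 474173427)*(-34075 + 31950) = -474219950*(-2125) = 1007717393750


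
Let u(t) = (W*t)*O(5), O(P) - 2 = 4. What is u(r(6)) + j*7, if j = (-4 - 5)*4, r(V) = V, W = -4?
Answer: -396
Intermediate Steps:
O(P) = 6 (O(P) = 2 + 4 = 6)
j = -36 (j = -9*4 = -36)
u(t) = -24*t (u(t) = -4*t*6 = -24*t)
u(r(6)) + j*7 = -24*6 - 36*7 = -144 - 252 = -396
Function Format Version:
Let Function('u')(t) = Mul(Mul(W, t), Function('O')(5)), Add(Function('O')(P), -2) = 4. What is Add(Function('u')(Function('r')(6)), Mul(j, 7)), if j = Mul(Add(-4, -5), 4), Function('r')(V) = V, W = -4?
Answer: -396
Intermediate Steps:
Function('O')(P) = 6 (Function('O')(P) = Add(2, 4) = 6)
j = -36 (j = Mul(-9, 4) = -36)
Function('u')(t) = Mul(-24, t) (Function('u')(t) = Mul(Mul(-4, t), 6) = Mul(-24, t))
Add(Function('u')(Function('r')(6)), Mul(j, 7)) = Add(Mul(-24, 6), Mul(-36, 7)) = Add(-144, -252) = -396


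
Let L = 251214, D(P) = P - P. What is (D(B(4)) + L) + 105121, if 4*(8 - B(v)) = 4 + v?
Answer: 356335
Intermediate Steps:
B(v) = 7 - v/4 (B(v) = 8 - (4 + v)/4 = 8 + (-1 - v/4) = 7 - v/4)
D(P) = 0
(D(B(4)) + L) + 105121 = (0 + 251214) + 105121 = 251214 + 105121 = 356335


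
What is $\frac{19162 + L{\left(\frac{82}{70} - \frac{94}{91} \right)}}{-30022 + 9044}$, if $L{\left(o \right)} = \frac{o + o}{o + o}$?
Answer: $- \frac{19163}{20978} \approx -0.91348$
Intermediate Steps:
$L{\left(o \right)} = 1$ ($L{\left(o \right)} = \frac{2 o}{2 o} = 2 o \frac{1}{2 o} = 1$)
$\frac{19162 + L{\left(\frac{82}{70} - \frac{94}{91} \right)}}{-30022 + 9044} = \frac{19162 + 1}{-30022 + 9044} = \frac{19163}{-20978} = 19163 \left(- \frac{1}{20978}\right) = - \frac{19163}{20978}$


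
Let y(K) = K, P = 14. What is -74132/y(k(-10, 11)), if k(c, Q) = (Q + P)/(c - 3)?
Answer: 963716/25 ≈ 38549.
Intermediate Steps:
k(c, Q) = (14 + Q)/(-3 + c) (k(c, Q) = (Q + 14)/(c - 3) = (14 + Q)/(-3 + c))
-74132/y(k(-10, 11)) = -74132*(-3 - 10)/(14 + 11) = -74132/(25/(-13)) = -74132/((-1/13*25)) = -74132/(-25/13) = -74132*(-13/25) = 963716/25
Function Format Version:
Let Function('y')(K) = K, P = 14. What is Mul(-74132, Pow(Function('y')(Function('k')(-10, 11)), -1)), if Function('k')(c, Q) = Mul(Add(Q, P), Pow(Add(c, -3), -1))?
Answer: Rational(963716, 25) ≈ 38549.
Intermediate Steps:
Function('k')(c, Q) = Mul(Pow(Add(-3, c), -1), Add(14, Q)) (Function('k')(c, Q) = Mul(Add(Q, 14), Pow(Add(c, -3), -1)) = Mul(Add(14, Q), Pow(Add(-3, c), -1)) = Mul(Pow(Add(-3, c), -1), Add(14, Q)))
Mul(-74132, Pow(Function('y')(Function('k')(-10, 11)), -1)) = Mul(-74132, Pow(Mul(Pow(Add(-3, -10), -1), Add(14, 11)), -1)) = Mul(-74132, Pow(Mul(Pow(-13, -1), 25), -1)) = Mul(-74132, Pow(Mul(Rational(-1, 13), 25), -1)) = Mul(-74132, Pow(Rational(-25, 13), -1)) = Mul(-74132, Rational(-13, 25)) = Rational(963716, 25)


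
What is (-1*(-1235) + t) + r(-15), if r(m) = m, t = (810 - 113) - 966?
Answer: 951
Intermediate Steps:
t = -269 (t = 697 - 966 = -269)
(-1*(-1235) + t) + r(-15) = (-1*(-1235) - 269) - 15 = (1235 - 269) - 15 = 966 - 15 = 951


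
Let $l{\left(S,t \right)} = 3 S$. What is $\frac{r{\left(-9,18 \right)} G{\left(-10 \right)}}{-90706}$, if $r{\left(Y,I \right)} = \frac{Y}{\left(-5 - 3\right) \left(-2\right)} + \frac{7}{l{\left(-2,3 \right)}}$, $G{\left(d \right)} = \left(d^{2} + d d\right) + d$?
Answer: $\frac{415}{114576} \approx 0.0036221$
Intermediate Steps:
$G{\left(d \right)} = d + 2 d^{2}$ ($G{\left(d \right)} = \left(d^{2} + d^{2}\right) + d = 2 d^{2} + d = d + 2 d^{2}$)
$r{\left(Y,I \right)} = - \frac{7}{6} + \frac{Y}{16}$ ($r{\left(Y,I \right)} = \frac{Y}{\left(-5 - 3\right) \left(-2\right)} + \frac{7}{3 \left(-2\right)} = \frac{Y}{\left(-8\right) \left(-2\right)} + \frac{7}{-6} = \frac{Y}{16} + 7 \left(- \frac{1}{6}\right) = Y \frac{1}{16} - \frac{7}{6} = \frac{Y}{16} - \frac{7}{6} = - \frac{7}{6} + \frac{Y}{16}$)
$\frac{r{\left(-9,18 \right)} G{\left(-10 \right)}}{-90706} = \frac{\left(- \frac{7}{6} + \frac{1}{16} \left(-9\right)\right) \left(- 10 \left(1 + 2 \left(-10\right)\right)\right)}{-90706} = \left(- \frac{7}{6} - \frac{9}{16}\right) \left(- 10 \left(1 - 20\right)\right) \left(- \frac{1}{90706}\right) = - \frac{83 \left(\left(-10\right) \left(-19\right)\right)}{48} \left(- \frac{1}{90706}\right) = \left(- \frac{83}{48}\right) 190 \left(- \frac{1}{90706}\right) = \left(- \frac{7885}{24}\right) \left(- \frac{1}{90706}\right) = \frac{415}{114576}$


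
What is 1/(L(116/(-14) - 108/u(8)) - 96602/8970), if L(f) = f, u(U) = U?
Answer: -62790/2044139 ≈ -0.030717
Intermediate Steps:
1/(L(116/(-14) - 108/u(8)) - 96602/8970) = 1/((116/(-14) - 108/8) - 96602/8970) = 1/((116*(-1/14) - 108*1/8) - 96602*1/8970) = 1/((-58/7 - 27/2) - 48301/4485) = 1/(-305/14 - 48301/4485) = 1/(-2044139/62790) = -62790/2044139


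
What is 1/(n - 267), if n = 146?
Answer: -1/121 ≈ -0.0082645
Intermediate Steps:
1/(n - 267) = 1/(146 - 267) = 1/(-121) = -1/121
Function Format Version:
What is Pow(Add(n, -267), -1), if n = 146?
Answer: Rational(-1, 121) ≈ -0.0082645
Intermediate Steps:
Pow(Add(n, -267), -1) = Pow(Add(146, -267), -1) = Pow(-121, -1) = Rational(-1, 121)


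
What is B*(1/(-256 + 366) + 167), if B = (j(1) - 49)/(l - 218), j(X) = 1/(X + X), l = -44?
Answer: 1781987/57640 ≈ 30.916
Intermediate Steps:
j(X) = 1/(2*X)
B = 97/524 (B = ((1/2)/1 - 49)/(-44 - 218) = ((1/2)*1 - 49)/(-262) = (1/2 - 49)*(-1/262) = -97/2*(-1/262) = 97/524 ≈ 0.18511)
B*(1/(-256 + 366) + 167) = 97*(1/(-256 + 366) + 167)/524 = 97*(1/110 + 167)/524 = (97/524)*(18371/110) = 1781987/57640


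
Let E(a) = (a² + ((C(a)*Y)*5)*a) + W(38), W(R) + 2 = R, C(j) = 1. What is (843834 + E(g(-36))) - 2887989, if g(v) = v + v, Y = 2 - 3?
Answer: -2038575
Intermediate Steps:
W(R) = -2 + R
Y = -1
g(v) = 2*v
E(a) = 36 + a² - 5*a (E(a) = (a² + ((1*(-1))*5)*a) + (-2 + 38) = (a² + (-1*5)*a) + 36 = (a² - 5*a) + 36 = 36 + a² - 5*a)
(843834 + E(g(-36))) - 2887989 = (843834 + (36 + (2*(-36))² - 10*(-36))) - 2887989 = (843834 + (36 + (-72)² - 5*(-72))) - 2887989 = (843834 + (36 + 5184 + 360)) - 2887989 = (843834 + 5580) - 2887989 = 849414 - 2887989 = -2038575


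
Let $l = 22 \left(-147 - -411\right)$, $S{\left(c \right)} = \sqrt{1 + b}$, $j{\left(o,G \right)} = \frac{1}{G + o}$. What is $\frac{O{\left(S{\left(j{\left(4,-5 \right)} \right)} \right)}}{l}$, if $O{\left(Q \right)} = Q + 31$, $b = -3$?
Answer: $\frac{31}{5808} + \frac{i \sqrt{2}}{5808} \approx 0.0053375 + 0.00024349 i$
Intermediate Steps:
$S{\left(c \right)} = i \sqrt{2}$ ($S{\left(c \right)} = \sqrt{1 - 3} = \sqrt{-2} = i \sqrt{2}$)
$l = 5808$ ($l = 22 \left(-147 + 411\right) = 22 \cdot 264 = 5808$)
$O{\left(Q \right)} = 31 + Q$
$\frac{O{\left(S{\left(j{\left(4,-5 \right)} \right)} \right)}}{l} = \frac{31 + i \sqrt{2}}{5808} = \left(31 + i \sqrt{2}\right) \frac{1}{5808} = \frac{31}{5808} + \frac{i \sqrt{2}}{5808}$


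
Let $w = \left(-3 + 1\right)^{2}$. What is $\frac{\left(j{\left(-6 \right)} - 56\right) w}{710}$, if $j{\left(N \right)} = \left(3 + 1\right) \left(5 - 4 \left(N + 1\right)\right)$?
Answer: $\frac{88}{355} \approx 0.24789$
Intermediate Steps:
$w = 4$ ($w = \left(-2\right)^{2} = 4$)
$j{\left(N \right)} = 4 - 16 N$ ($j{\left(N \right)} = 4 \left(5 - 4 \left(1 + N\right)\right) = 4 \left(5 - \left(4 + 4 N\right)\right) = 4 \left(1 - 4 N\right) = 4 - 16 N$)
$\frac{\left(j{\left(-6 \right)} - 56\right) w}{710} = \frac{\left(\left(4 - -96\right) - 56\right) 4}{710} = \left(\left(4 + 96\right) - 56\right) 4 \cdot \frac{1}{710} = \left(100 - 56\right) 4 \cdot \frac{1}{710} = 44 \cdot 4 \cdot \frac{1}{710} = 176 \cdot \frac{1}{710} = \frac{88}{355}$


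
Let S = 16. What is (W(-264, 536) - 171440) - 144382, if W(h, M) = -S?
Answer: -315838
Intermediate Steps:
W(h, M) = -16 (W(h, M) = -1*16 = -16)
(W(-264, 536) - 171440) - 144382 = (-16 - 171440) - 144382 = -171456 - 144382 = -315838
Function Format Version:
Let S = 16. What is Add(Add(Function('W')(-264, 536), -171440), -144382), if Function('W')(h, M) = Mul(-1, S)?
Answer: -315838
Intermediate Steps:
Function('W')(h, M) = -16 (Function('W')(h, M) = Mul(-1, 16) = -16)
Add(Add(Function('W')(-264, 536), -171440), -144382) = Add(Add(-16, -171440), -144382) = Add(-171456, -144382) = -315838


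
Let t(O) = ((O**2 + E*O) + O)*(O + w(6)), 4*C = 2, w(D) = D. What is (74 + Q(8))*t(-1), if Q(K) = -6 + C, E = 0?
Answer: 0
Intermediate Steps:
C = 1/2 (C = (1/4)*2 = 1/2 ≈ 0.50000)
Q(K) = -11/2 (Q(K) = -6 + 1/2 = -11/2)
t(O) = (6 + O)*(O + O**2) (t(O) = ((O**2 + 0*O) + O)*(O + 6) = ((O**2 + 0) + O)*(6 + O) = (O**2 + O)*(6 + O) = (O + O**2)*(6 + O) = (6 + O)*(O + O**2))
(74 + Q(8))*t(-1) = (74 - 11/2)*(-(6 + (-1)**2 + 7*(-1))) = 137*(-(6 + 1 - 7))/2 = 137*(-1*0)/2 = (137/2)*0 = 0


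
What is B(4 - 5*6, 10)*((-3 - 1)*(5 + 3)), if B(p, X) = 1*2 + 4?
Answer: -192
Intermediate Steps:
B(p, X) = 6 (B(p, X) = 2 + 4 = 6)
B(4 - 5*6, 10)*((-3 - 1)*(5 + 3)) = 6*((-3 - 1)*(5 + 3)) = 6*(-4*8) = 6*(-32) = -192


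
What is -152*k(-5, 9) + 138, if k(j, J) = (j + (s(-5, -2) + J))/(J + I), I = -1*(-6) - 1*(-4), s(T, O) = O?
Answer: 122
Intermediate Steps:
I = 10 (I = 6 + 4 = 10)
k(j, J) = (-2 + J + j)/(10 + J) (k(j, J) = (j + (-2 + J))/(J + 10) = (-2 + J + j)/(10 + J))
-152*k(-5, 9) + 138 = -152*(-2 + 9 - 5)/(10 + 9) + 138 = -152*2/19 + 138 = -16 + 138 = 122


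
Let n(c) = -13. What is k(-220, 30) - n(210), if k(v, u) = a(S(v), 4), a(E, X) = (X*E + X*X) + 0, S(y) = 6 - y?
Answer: 933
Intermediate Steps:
a(E, X) = X² + E*X (a(E, X) = (E*X + X²) + 0 = (X² + E*X) + 0 = X² + E*X)
k(v, u) = 40 - 4*v (k(v, u) = 4*((6 - v) + 4) = 4*(10 - v) = 40 - 4*v)
k(-220, 30) - n(210) = (40 - 4*(-220)) - 1*(-13) = (40 + 880) + 13 = 920 + 13 = 933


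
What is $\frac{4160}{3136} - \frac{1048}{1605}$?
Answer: $\frac{52973}{78645} \approx 0.67357$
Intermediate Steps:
$\frac{4160}{3136} - \frac{1048}{1605} = 4160 \cdot \frac{1}{3136} - \frac{1048}{1605} = \frac{65}{49} - \frac{1048}{1605} = \frac{52973}{78645}$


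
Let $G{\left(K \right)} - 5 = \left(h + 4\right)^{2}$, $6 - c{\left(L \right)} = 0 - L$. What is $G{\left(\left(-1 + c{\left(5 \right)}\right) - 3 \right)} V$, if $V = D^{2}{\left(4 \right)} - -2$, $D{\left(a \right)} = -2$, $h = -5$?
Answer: $36$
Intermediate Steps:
$c{\left(L \right)} = 6 + L$ ($c{\left(L \right)} = 6 - \left(0 - L\right) = 6 - - L = 6 + L$)
$G{\left(K \right)} = 6$ ($G{\left(K \right)} = 5 + \left(-5 + 4\right)^{2} = 5 + \left(-1\right)^{2} = 5 + 1 = 6$)
$V = 6$ ($V = \left(-2\right)^{2} - -2 = 4 + 2 = 6$)
$G{\left(\left(-1 + c{\left(5 \right)}\right) - 3 \right)} V = 6 \cdot 6 = 36$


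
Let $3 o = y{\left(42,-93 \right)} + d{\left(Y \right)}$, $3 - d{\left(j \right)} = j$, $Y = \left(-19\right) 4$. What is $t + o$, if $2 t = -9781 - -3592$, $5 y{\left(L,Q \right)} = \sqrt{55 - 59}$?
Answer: $- \frac{18409}{6} + \frac{2 i}{15} \approx -3068.2 + 0.13333 i$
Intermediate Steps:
$Y = -76$
$y{\left(L,Q \right)} = \frac{2 i}{5}$ ($y{\left(L,Q \right)} = \frac{\sqrt{55 - 59}}{5} = \frac{\sqrt{-4}}{5} = \frac{2 i}{5}$)
$d{\left(j \right)} = 3 - j$
$t = - \frac{6189}{2}$ ($t = \frac{-9781 - -3592}{2} = \frac{-9781 + 3592}{2} = \frac{1}{2} \left(-6189\right) = - \frac{6189}{2} \approx -3094.5$)
$o = \frac{79}{3} + \frac{2 i}{15}$ ($o = \frac{\frac{2 i}{5} + \left(3 - -76\right)}{3} = \frac{\frac{2 i}{5} + \left(3 + 76\right)}{3} = \frac{\frac{2 i}{5} + 79}{3} = \frac{79 + \frac{2 i}{5}}{3} = \frac{79}{3} + \frac{2 i}{15} \approx 26.333 + 0.13333 i$)
$t + o = - \frac{6189}{2} + \left(\frac{79}{3} + \frac{2 i}{15}\right) = - \frac{18409}{6} + \frac{2 i}{15}$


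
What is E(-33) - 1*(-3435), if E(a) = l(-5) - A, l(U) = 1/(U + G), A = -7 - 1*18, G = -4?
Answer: 31139/9 ≈ 3459.9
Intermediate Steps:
A = -25 (A = -7 - 18 = -25)
l(U) = 1/(-4 + U) (l(U) = 1/(U - 4) = 1/(-4 + U))
E(a) = 224/9 (E(a) = 1/(-4 - 5) - 1*(-25) = 1/(-9) + 25 = -1/9 + 25 = 224/9)
E(-33) - 1*(-3435) = 224/9 - 1*(-3435) = 224/9 + 3435 = 31139/9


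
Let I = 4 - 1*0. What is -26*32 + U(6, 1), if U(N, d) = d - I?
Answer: -835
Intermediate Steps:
I = 4 (I = 4 + 0 = 4)
U(N, d) = -4 + d (U(N, d) = d - 1*4 = d - 4 = -4 + d)
-26*32 + U(6, 1) = -26*32 + (-4 + 1) = -832 - 3 = -835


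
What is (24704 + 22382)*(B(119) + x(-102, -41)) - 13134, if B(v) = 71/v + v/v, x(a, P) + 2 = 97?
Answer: 539690624/119 ≈ 4.5352e+6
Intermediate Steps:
x(a, P) = 95 (x(a, P) = -2 + 97 = 95)
B(v) = 1 + 71/v (B(v) = 71/v + 1 = 1 + 71/v)
(24704 + 22382)*(B(119) + x(-102, -41)) - 13134 = (24704 + 22382)*((71 + 119)/119 + 95) - 13134 = 47086*((1/119)*190 + 95) - 13134 = 47086*(190/119 + 95) - 13134 = 47086*(11495/119) - 13134 = 541253570/119 - 13134 = 539690624/119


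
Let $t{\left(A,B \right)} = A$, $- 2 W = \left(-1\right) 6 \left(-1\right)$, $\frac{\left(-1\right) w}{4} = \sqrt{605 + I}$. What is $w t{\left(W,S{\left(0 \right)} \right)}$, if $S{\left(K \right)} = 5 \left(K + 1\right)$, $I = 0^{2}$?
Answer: $132 \sqrt{5} \approx 295.16$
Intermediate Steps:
$I = 0$
$S{\left(K \right)} = 5 + 5 K$ ($S{\left(K \right)} = 5 \left(1 + K\right) = 5 + 5 K$)
$w = - 44 \sqrt{5}$ ($w = - 4 \sqrt{605 + 0} = - 4 \sqrt{605} = - 4 \cdot 11 \sqrt{5} = - 44 \sqrt{5} \approx -98.387$)
$W = -3$ ($W = - \frac{\left(-1\right) 6 \left(-1\right)}{2} = - \frac{\left(-6\right) \left(-1\right)}{2} = \left(- \frac{1}{2}\right) 6 = -3$)
$w t{\left(W,S{\left(0 \right)} \right)} = - 44 \sqrt{5} \left(-3\right) = 132 \sqrt{5}$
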